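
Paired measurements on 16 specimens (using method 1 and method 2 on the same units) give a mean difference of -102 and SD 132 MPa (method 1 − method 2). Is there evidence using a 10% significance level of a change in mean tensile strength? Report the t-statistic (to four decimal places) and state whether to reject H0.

t = -3.0909; reject H0

H0: μ_d = 0; H1: μ_d ≠ 0 (paired t-test on the differences, two-sided).
t = d̄/(s_d/√n) = -102/(132/√16) = -3.0909
df = n − 1 = 15
Two-sided p-value ≈ 0.0075
Since p ≈ 0.0075 < α = 0.1, reject H0; the data support H1.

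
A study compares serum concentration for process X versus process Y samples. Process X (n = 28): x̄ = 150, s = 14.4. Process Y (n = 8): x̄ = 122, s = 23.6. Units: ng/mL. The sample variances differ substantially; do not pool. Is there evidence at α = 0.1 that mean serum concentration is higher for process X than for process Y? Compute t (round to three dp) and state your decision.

Let group 1 = process X, group 2 = process Y. H0: μ_1 = μ_2; H1: μ_1 > μ_2 (Welch's two-sample t-test, right-tailed).
t = (x̄_1 − x̄_2)/√(s_1²/n_1 + s_2²/n_2) = (150 − 122)/√(14.4²/28 + 23.6²/8) = 3.190
Welch–Satterthwaite df ≈ 8.54
p-value = P(T ≥ 3.190) ≈ 0.006
Since p ≈ 0.006 < α = 0.1, reject H0; the data support H1.

t = 3.190; reject H0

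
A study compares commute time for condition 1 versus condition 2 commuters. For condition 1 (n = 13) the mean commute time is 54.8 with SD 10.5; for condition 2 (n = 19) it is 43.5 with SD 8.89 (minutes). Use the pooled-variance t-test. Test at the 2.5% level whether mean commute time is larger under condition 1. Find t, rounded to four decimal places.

Let group 1 = condition 1, group 2 = condition 2. H0: μ_1 = μ_2; H1: μ_1 > μ_2 (two-sample pooled-variance t-test, right-tailed).
s_p² = [(13−1)·10.5² + (19−1)·8.89²]/(13+19−2) = 91.5193
t = (54.8 − 43.5)/√[91.5193·(1/13 + 1/19)] = 3.2817
df = n₁ + n₂ − 2 = 30
p-value = P(T ≥ 3.2817) ≈ 0.001
Since p ≈ 0.001 < α = 0.025, reject H0; the data support H1.

3.2817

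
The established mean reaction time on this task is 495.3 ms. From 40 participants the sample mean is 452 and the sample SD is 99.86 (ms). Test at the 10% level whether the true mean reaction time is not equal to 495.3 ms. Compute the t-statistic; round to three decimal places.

-2.742

H0: μ = 495.3; H1: μ ≠ 495.3 (one-sample t-test, two-sided).
t = (x̄ − μ₀)/(s/√n) = (452 − 495.3)/(99.86/√40) = -2.742
df = n − 1 = 39
Two-sided p-value ≈ 0.0092
Since p ≈ 0.0092 < α = 0.1, reject H0; the evidence is statistically significant.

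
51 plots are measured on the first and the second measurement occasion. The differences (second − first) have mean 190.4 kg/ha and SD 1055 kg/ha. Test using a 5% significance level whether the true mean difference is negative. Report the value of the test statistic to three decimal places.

1.289

H0: μ_d = 0; H1: μ_d < 0 (paired t-test on the differences, left-tailed).
t = d̄/(s_d/√n) = 190.4/(1055/√51) = 1.289
df = n − 1 = 50
p-value = P(T ≤ 1.289) ≈ 0.8983
Since p ≈ 0.8983 > α = 0.05, fail to reject H0; the data do not provide sufficient evidence against H0.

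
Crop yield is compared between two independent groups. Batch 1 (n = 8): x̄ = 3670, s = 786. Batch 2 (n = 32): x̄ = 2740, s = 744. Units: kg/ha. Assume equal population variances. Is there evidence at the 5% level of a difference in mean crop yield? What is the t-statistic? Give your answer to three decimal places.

3.129

Let group 1 = batch 1, group 2 = batch 2. H0: μ_1 = μ_2; H1: μ_1 ≠ μ_2 (two-sample pooled-variance t-test, two-sided).
s_p² = [(8−1)·786² + (32−1)·744²]/(8+32−2) = 565373
t = (3670 − 2740)/√[565373·(1/8 + 1/32)] = 3.129
df = n₁ + n₂ − 2 = 38
Two-sided p-value ≈ 0.0034
Since p ≈ 0.0034 < α = 0.05, reject H0; the evidence is statistically significant.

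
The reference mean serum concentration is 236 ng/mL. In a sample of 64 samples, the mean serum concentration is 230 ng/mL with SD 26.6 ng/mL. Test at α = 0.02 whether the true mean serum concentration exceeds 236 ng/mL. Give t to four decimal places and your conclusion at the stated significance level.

H0: μ = 236; H1: μ > 236 (one-sample t-test, right-tailed).
t = (x̄ − μ₀)/(s/√n) = (230 − 236)/(26.6/√64) = -1.8045
df = n − 1 = 63
p-value = P(T ≥ -1.8045) ≈ 0.9620
Since p ≈ 0.9620 > α = 0.02, fail to reject H0; the data do not provide sufficient evidence against H0.

t = -1.8045; fail to reject H0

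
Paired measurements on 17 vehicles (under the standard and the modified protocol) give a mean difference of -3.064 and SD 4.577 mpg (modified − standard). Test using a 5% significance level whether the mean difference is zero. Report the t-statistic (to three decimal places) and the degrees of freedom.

H0: μ_d = 0; H1: μ_d ≠ 0 (paired t-test on the differences, two-sided).
t = d̄/(s_d/√n) = -3.064/(4.577/√17) = -2.760
df = n − 1 = 16
Two-sided p-value ≈ 0.0139
Since p ≈ 0.0139 < α = 0.05, reject H0; the evidence is statistically significant.

t = -2.760, df = 16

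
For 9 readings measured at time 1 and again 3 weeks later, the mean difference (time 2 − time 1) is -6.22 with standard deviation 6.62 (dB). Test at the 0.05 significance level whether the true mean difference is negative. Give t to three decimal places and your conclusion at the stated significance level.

H0: μ_d = 0; H1: μ_d < 0 (paired t-test on the differences, left-tailed).
t = d̄/(s_d/√n) = -6.22/(6.62/√9) = -2.819
df = n − 1 = 8
p-value = P(T ≤ -2.819) ≈ 0.011
Since p ≈ 0.011 < α = 0.05, reject H0; the evidence is statistically significant.

t = -2.819; reject H0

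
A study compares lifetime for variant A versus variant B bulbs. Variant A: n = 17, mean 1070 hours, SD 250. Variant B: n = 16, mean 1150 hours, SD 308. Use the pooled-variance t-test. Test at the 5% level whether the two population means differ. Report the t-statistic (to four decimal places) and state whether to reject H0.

t = -0.8215; fail to reject H0

Let group 1 = variant A, group 2 = variant B. H0: μ_1 = μ_2; H1: μ_1 ≠ μ_2 (two-sample pooled-variance t-test, two-sided).
s_p² = [(17−1)·250² + (16−1)·308²]/(17+16−2) = 78160
t = (1070 − 1150)/√[78160·(1/17 + 1/16)] = -0.8215
df = n₁ + n₂ − 2 = 31
Two-sided p-value ≈ 0.418
Since p ≈ 0.418 > α = 0.05, fail to reject H0; the evidence is not statistically significant.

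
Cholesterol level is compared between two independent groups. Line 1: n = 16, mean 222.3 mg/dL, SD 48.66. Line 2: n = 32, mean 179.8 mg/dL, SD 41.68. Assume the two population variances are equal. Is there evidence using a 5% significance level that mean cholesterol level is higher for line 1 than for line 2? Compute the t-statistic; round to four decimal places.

Let group 1 = line 1, group 2 = line 2. H0: μ_1 = μ_2; H1: μ_1 > μ_2 (two-sample pooled-variance t-test, right-tailed).
s_p² = [(16−1)·48.66² + (32−1)·41.68²]/(16+32−2) = 1942.84
t = (222.3 − 179.8)/√[1942.84·(1/16 + 1/32)] = 3.1491
df = n₁ + n₂ − 2 = 46
p-value = P(T ≥ 3.1491) ≈ 0.001
Since p ≈ 0.001 < α = 0.05, reject H0; the data support H1.

3.1491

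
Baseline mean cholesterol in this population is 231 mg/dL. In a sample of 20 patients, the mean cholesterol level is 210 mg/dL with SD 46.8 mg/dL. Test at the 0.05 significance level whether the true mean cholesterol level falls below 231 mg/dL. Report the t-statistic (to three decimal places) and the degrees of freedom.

t = -2.007, df = 19

H0: μ = 231; H1: μ < 231 (one-sample t-test, left-tailed).
t = (x̄ − μ₀)/(s/√n) = (210 − 231)/(46.8/√20) = -2.007
df = n − 1 = 19
p-value = P(T ≤ -2.007) ≈ 0.030
Since p ≈ 0.030 < α = 0.05, reject H0; the evidence is statistically significant.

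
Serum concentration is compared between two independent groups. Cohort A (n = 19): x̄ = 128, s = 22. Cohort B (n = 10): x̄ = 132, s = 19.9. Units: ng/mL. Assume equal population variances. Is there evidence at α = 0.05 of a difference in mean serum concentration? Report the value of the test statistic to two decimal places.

-0.48

Let group 1 = cohort A, group 2 = cohort B. H0: μ_1 = μ_2; H1: μ_1 ≠ μ_2 (two-sample pooled-variance t-test, two-sided).
s_p² = [(19−1)·22² + (10−1)·19.9²]/(19+10−2) = 454.67
t = (128 − 132)/√[454.67·(1/19 + 1/10)] = -0.48
df = n₁ + n₂ − 2 = 27
Two-sided p-value ≈ 0.635
Since p ≈ 0.635 > α = 0.05, fail to reject H0; the data do not provide sufficient evidence against H0.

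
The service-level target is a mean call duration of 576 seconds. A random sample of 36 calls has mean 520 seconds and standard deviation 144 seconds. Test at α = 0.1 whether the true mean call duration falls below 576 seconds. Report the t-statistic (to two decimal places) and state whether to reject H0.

H0: μ = 576; H1: μ < 576 (one-sample t-test, left-tailed).
t = (x̄ − μ₀)/(s/√n) = (520 − 576)/(144/√36) = -2.33
df = n − 1 = 35
p-value = P(T ≤ -2.33) ≈ 0.0128
Since p ≈ 0.0128 < α = 0.1, reject H0; the data support H1.

t = -2.33; reject H0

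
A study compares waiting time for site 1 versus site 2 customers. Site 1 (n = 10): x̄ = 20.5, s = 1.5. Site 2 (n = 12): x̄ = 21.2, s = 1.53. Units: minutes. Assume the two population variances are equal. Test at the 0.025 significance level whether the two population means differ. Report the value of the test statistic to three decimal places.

-1.078

Let group 1 = site 1, group 2 = site 2. H0: μ_1 = μ_2; H1: μ_1 ≠ μ_2 (two-sample pooled-variance t-test, two-sided).
s_p² = [(10−1)·1.5² + (12−1)·1.53²]/(10+12−2) = 2.3
t = (20.5 − 21.2)/√[2.3·(1/10 + 1/12)] = -1.078
df = n₁ + n₂ − 2 = 20
Two-sided p-value ≈ 0.294
Since p ≈ 0.294 > α = 0.025, fail to reject H0; the evidence is not statistically significant.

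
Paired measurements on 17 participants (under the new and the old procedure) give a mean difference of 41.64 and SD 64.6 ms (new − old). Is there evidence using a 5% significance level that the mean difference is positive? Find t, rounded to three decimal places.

2.658

H0: μ_d = 0; H1: μ_d > 0 (paired t-test on the differences, right-tailed).
t = d̄/(s_d/√n) = 41.64/(64.6/√17) = 2.658
df = n − 1 = 16
p-value = P(T ≥ 2.658) ≈ 0.0086
Since p ≈ 0.0086 < α = 0.05, reject H0; the data support H1.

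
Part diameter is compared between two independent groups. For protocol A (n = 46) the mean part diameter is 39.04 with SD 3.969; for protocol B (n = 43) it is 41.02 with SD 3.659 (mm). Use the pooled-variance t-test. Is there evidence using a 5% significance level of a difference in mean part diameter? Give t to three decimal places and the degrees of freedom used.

Let group 1 = protocol A, group 2 = protocol B. H0: μ_1 = μ_2; H1: μ_1 ≠ μ_2 (two-sample pooled-variance t-test, two-sided).
s_p² = [(46−1)·3.969² + (43−1)·3.659²]/(46+43−2) = 14.6114
t = (39.04 − 41.02)/√[14.6114·(1/46 + 1/43)] = -2.442
df = n₁ + n₂ − 2 = 87
Two-sided p-value ≈ 0.0166
Since p ≈ 0.0166 < α = 0.05, reject H0; the evidence is statistically significant.

t = -2.442, df = 87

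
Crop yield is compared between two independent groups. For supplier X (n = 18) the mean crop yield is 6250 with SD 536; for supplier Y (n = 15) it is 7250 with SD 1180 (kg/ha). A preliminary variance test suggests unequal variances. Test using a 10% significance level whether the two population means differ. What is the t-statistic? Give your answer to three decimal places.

Let group 1 = supplier X, group 2 = supplier Y. H0: μ_1 = μ_2; H1: μ_1 ≠ μ_2 (Welch's two-sample t-test, two-sided).
t = (x̄_1 − x̄_2)/√(s_1²/n_1 + s_2²/n_2) = (6250 − 7250)/√(536²/18 + 1180²/15) = -3.032
Welch–Satterthwaite df ≈ 18.77
Two-sided p-value ≈ 0.007
Since p ≈ 0.007 < α = 0.1, reject H0; the evidence is statistically significant.

-3.032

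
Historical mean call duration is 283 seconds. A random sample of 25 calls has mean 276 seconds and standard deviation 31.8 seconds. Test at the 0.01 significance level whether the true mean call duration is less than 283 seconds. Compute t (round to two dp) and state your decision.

t = -1.10; fail to reject H0

H0: μ = 283; H1: μ < 283 (one-sample t-test, left-tailed).
t = (x̄ − μ₀)/(s/√n) = (276 − 283)/(31.8/√25) = -1.10
df = n − 1 = 24
p-value = P(T ≤ -1.10) ≈ 0.141
Since p ≈ 0.141 > α = 0.01, fail to reject H0; the evidence is not statistically significant.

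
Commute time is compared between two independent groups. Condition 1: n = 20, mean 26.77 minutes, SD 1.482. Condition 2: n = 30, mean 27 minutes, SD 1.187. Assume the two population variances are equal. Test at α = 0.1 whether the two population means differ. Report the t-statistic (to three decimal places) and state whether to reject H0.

Let group 1 = condition 1, group 2 = condition 2. H0: μ_1 = μ_2; H1: μ_1 ≠ μ_2 (two-sample pooled-variance t-test, two-sided).
s_p² = [(20−1)·1.482² + (30−1)·1.187²]/(20+30−2) = 1.72063
t = (26.77 − 27)/√[1.72063·(1/20 + 1/30)] = -0.607
df = n₁ + n₂ − 2 = 48
Two-sided p-value ≈ 0.546
Since p ≈ 0.546 > α = 0.1, fail to reject H0; the evidence is not statistically significant.

t = -0.607; fail to reject H0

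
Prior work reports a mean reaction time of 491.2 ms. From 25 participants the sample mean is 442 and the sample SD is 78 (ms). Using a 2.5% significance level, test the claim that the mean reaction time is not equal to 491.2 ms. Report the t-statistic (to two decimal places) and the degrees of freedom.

H0: μ = 491.2; H1: μ ≠ 491.2 (one-sample t-test, two-sided).
t = (x̄ − μ₀)/(s/√n) = (442 − 491.2)/(78/√25) = -3.15
df = n − 1 = 24
Two-sided p-value ≈ 0.004
Since p ≈ 0.004 < α = 0.025, reject H0; the evidence is statistically significant.

t = -3.15, df = 24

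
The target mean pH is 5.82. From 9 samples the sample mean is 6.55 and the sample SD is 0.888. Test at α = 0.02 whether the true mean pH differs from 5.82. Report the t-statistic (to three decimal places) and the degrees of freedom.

t = 2.466, df = 8

H0: μ = 5.82; H1: μ ≠ 5.82 (one-sample t-test, two-sided).
t = (x̄ − μ₀)/(s/√n) = (6.55 − 5.82)/(0.888/√9) = 2.466
df = n − 1 = 8
Two-sided p-value ≈ 0.039
Since p ≈ 0.039 > α = 0.02, fail to reject H0; the data do not provide sufficient evidence against H0.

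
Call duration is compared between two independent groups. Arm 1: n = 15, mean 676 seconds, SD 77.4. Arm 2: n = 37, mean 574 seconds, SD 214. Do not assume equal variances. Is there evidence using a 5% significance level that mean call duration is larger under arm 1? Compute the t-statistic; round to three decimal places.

2.521

Let group 1 = arm 1, group 2 = arm 2. H0: μ_1 = μ_2; H1: μ_1 > μ_2 (Welch's two-sample t-test, right-tailed).
t = (x̄_1 − x̄_2)/√(s_1²/n_1 + s_2²/n_2) = (676 − 574)/√(77.4²/15 + 214²/37) = 2.521
Welch–Satterthwaite df ≈ 49.68
p-value = P(T ≥ 2.521) ≈ 0.0075
Since p ≈ 0.0075 < α = 0.05, reject H0; the data support H1.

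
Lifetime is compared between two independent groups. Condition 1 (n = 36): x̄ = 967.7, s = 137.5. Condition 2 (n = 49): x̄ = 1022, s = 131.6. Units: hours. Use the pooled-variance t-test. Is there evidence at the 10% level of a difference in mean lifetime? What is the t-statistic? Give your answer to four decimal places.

-1.8444

Let group 1 = condition 1, group 2 = condition 2. H0: μ_1 = μ_2; H1: μ_1 ≠ μ_2 (two-sample pooled-variance t-test, two-sided).
s_p² = [(36−1)·137.5² + (49−1)·131.6²]/(36+49−2) = 17988.1
t = (967.7 − 1022)/√[17988.1·(1/36 + 1/49)] = -1.8444
df = n₁ + n₂ − 2 = 83
Two-sided p-value ≈ 0.0687
Since p ≈ 0.0687 < α = 0.1, reject H0; the data support H1.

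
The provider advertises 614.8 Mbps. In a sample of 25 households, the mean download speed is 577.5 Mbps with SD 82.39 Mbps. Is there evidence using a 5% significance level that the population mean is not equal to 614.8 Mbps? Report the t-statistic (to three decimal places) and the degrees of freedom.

t = -2.264, df = 24

H0: μ = 614.8; H1: μ ≠ 614.8 (one-sample t-test, two-sided).
t = (x̄ − μ₀)/(s/√n) = (577.5 − 614.8)/(82.39/√25) = -2.264
df = n − 1 = 24
Two-sided p-value ≈ 0.0329
Since p ≈ 0.0329 < α = 0.05, reject H0; the evidence is statistically significant.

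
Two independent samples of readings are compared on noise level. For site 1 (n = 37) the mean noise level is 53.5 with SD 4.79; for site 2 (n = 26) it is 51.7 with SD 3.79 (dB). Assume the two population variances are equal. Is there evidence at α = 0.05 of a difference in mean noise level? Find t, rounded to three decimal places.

1.596

Let group 1 = site 1, group 2 = site 2. H0: μ_1 = μ_2; H1: μ_1 ≠ μ_2 (two-sample pooled-variance t-test, two-sided).
s_p² = [(37−1)·4.79² + (26−1)·3.79²]/(37+26−2) = 19.4277
t = (53.5 − 51.7)/√[19.4277·(1/37 + 1/26)] = 1.596
df = n₁ + n₂ − 2 = 61
Two-sided p-value ≈ 0.1157
Since p ≈ 0.1157 > α = 0.05, fail to reject H0; the data do not provide sufficient evidence against H0.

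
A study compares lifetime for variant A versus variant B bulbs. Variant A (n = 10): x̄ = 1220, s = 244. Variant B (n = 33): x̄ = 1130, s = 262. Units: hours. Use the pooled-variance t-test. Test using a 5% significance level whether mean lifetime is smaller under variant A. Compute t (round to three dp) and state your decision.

Let group 1 = variant A, group 2 = variant B. H0: μ_1 = μ_2; H1: μ_1 < μ_2 (two-sample pooled-variance t-test, left-tailed).
s_p² = [(10−1)·244² + (33−1)·262²]/(10+33−2) = 66644.7
t = (1220 − 1130)/√[66644.7·(1/10 + 1/33)] = 0.966
df = n₁ + n₂ − 2 = 41
p-value = P(T ≤ 0.966) ≈ 0.830
Since p ≈ 0.830 > α = 0.05, fail to reject H0; the data do not provide sufficient evidence against H0.

t = 0.966; fail to reject H0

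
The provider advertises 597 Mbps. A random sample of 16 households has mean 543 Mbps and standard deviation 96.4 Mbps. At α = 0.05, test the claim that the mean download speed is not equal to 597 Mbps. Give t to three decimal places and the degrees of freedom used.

H0: μ = 597; H1: μ ≠ 597 (one-sample t-test, two-sided).
t = (x̄ − μ₀)/(s/√n) = (543 − 597)/(96.4/√16) = -2.241
df = n − 1 = 15
Two-sided p-value ≈ 0.0406
Since p ≈ 0.0406 < α = 0.05, reject H0; the evidence is statistically significant.

t = -2.241, df = 15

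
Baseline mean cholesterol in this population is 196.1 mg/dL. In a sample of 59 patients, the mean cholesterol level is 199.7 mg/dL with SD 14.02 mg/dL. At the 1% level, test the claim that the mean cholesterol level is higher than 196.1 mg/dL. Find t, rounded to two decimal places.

H0: μ = 196.1; H1: μ > 196.1 (one-sample t-test, right-tailed).
t = (x̄ − μ₀)/(s/√n) = (199.7 − 196.1)/(14.02/√59) = 1.97
df = n − 1 = 58
p-value = P(T ≥ 1.97) ≈ 0.0267
Since p ≈ 0.0267 > α = 0.01, fail to reject H0; the evidence is not statistically significant.

1.97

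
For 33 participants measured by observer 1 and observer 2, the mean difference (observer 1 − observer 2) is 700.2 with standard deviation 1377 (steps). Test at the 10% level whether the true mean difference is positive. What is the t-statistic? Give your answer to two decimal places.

H0: μ_d = 0; H1: μ_d > 0 (paired t-test on the differences, right-tailed).
t = d̄/(s_d/√n) = 700.2/(1377/√33) = 2.92
df = n − 1 = 32
p-value = P(T ≥ 2.92) ≈ 0.0032
Since p ≈ 0.0032 < α = 0.1, reject H0; the evidence is statistically significant.

2.92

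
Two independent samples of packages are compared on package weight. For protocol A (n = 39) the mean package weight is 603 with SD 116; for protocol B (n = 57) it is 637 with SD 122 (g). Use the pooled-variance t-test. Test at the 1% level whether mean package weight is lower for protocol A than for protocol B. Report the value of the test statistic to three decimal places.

Let group 1 = protocol A, group 2 = protocol B. H0: μ_1 = μ_2; H1: μ_1 < μ_2 (two-sample pooled-variance t-test, left-tailed).
s_p² = [(39−1)·116² + (57−1)·122²]/(39+57−2) = 14306.7
t = (603 − 637)/√[14306.7·(1/39 + 1/57)] = -1.368
df = n₁ + n₂ − 2 = 94
p-value = P(T ≤ -1.368) ≈ 0.0873
Since p ≈ 0.0873 > α = 0.01, fail to reject H0; the data do not provide sufficient evidence against H0.

-1.368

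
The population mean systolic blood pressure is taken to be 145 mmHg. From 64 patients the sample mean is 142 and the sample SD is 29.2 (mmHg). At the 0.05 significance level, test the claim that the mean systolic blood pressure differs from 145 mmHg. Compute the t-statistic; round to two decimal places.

H0: μ = 145; H1: μ ≠ 145 (one-sample t-test, two-sided).
t = (x̄ − μ₀)/(s/√n) = (142 − 145)/(29.2/√64) = -0.82
df = n − 1 = 63
Two-sided p-value ≈ 0.414
Since p ≈ 0.414 > α = 0.05, fail to reject H0; the evidence is not statistically significant.

-0.82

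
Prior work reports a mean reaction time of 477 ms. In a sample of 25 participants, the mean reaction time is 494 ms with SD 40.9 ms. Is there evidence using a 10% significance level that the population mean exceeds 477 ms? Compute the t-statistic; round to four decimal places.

2.0782

H0: μ = 477; H1: μ > 477 (one-sample t-test, right-tailed).
t = (x̄ − μ₀)/(s/√n) = (494 − 477)/(40.9/√25) = 2.0782
df = n − 1 = 24
p-value = P(T ≥ 2.0782) ≈ 0.0243
Since p ≈ 0.0243 < α = 0.1, reject H0; the data support H1.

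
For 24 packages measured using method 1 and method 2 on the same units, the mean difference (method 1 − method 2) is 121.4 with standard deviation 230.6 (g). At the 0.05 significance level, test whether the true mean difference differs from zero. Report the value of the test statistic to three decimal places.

H0: μ_d = 0; H1: μ_d ≠ 0 (paired t-test on the differences, two-sided).
t = d̄/(s_d/√n) = 121.4/(230.6/√24) = 2.579
df = n − 1 = 23
Two-sided p-value ≈ 0.0168
Since p ≈ 0.0168 < α = 0.05, reject H0; the evidence is statistically significant.

2.579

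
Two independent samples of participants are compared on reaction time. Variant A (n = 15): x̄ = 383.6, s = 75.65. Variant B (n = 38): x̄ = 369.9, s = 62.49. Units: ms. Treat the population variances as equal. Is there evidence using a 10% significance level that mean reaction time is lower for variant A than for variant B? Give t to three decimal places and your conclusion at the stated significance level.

t = 0.677; fail to reject H0

Let group 1 = variant A, group 2 = variant B. H0: μ_1 = μ_2; H1: μ_1 < μ_2 (two-sample pooled-variance t-test, left-tailed).
s_p² = [(15−1)·75.65² + (38−1)·62.49²]/(15+38−2) = 4404.04
t = (383.6 − 369.9)/√[4404.04·(1/15 + 1/38)] = 0.677
df = n₁ + n₂ − 2 = 51
p-value = P(T ≤ 0.677) ≈ 0.7493
Since p ≈ 0.7493 > α = 0.1, fail to reject H0; the evidence is not statistically significant.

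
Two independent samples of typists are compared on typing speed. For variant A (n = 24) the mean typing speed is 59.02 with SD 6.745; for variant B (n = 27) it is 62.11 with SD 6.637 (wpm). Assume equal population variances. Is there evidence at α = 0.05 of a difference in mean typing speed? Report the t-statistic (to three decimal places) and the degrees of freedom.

t = -1.647, df = 49

Let group 1 = variant A, group 2 = variant B. H0: μ_1 = μ_2; H1: μ_1 ≠ μ_2 (two-sample pooled-variance t-test, two-sided).
s_p² = [(24−1)·6.745² + (27−1)·6.637²]/(24+27−2) = 44.7282
t = (59.02 − 62.11)/√[44.7282·(1/24 + 1/27)] = -1.647
df = n₁ + n₂ − 2 = 49
Two-sided p-value ≈ 0.106
Since p ≈ 0.106 > α = 0.05, fail to reject H0; the evidence is not statistically significant.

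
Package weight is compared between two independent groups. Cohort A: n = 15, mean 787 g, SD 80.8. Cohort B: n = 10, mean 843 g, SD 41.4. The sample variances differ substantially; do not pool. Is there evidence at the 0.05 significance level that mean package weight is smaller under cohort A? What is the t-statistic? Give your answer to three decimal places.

Let group 1 = cohort A, group 2 = cohort B. H0: μ_1 = μ_2; H1: μ_1 < μ_2 (Welch's two-sample t-test, left-tailed).
t = (x̄_1 − x̄_2)/√(s_1²/n_1 + s_2²/n_2) = (787 − 843)/√(80.8²/15 + 41.4²/10) = -2.274
Welch–Satterthwaite df ≈ 21.91
p-value = P(T ≤ -2.274) ≈ 0.0166
Since p ≈ 0.0166 < α = 0.05, reject H0; the evidence is statistically significant.

-2.274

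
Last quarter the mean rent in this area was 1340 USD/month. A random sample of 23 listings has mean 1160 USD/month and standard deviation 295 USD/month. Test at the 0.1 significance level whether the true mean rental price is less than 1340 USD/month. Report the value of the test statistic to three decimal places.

H0: μ = 1340; H1: μ < 1340 (one-sample t-test, left-tailed).
t = (x̄ − μ₀)/(s/√n) = (1160 − 1340)/(295/√23) = -2.926
df = n − 1 = 22
p-value = P(T ≤ -2.926) ≈ 0.004
Since p ≈ 0.004 < α = 0.1, reject H0; the data support H1.

-2.926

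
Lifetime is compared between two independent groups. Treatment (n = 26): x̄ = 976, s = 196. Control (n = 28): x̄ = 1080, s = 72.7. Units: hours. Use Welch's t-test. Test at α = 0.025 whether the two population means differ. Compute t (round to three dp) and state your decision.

t = -2.548; reject H0

Let group 1 = treatment, group 2 = control. H0: μ_1 = μ_2; H1: μ_1 ≠ μ_2 (Welch's two-sample t-test, two-sided).
t = (x̄_1 − x̄_2)/√(s_1²/n_1 + s_2²/n_2) = (976 − 1080)/√(196²/26 + 72.7²/28) = -2.548
Welch–Satterthwaite df ≈ 31.32
Two-sided p-value ≈ 0.0160
Since p ≈ 0.0160 < α = 0.025, reject H0; the evidence is statistically significant.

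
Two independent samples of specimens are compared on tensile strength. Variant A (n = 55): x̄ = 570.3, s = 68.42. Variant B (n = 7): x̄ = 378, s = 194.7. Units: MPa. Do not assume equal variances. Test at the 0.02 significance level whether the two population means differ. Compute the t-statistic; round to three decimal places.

2.593

Let group 1 = variant A, group 2 = variant B. H0: μ_1 = μ_2; H1: μ_1 ≠ μ_2 (Welch's two-sample t-test, two-sided).
t = (x̄_1 − x̄_2)/√(s_1²/n_1 + s_2²/n_2) = (570.3 − 378)/√(68.42²/55 + 194.7²/7) = 2.593
Welch–Satterthwaite df ≈ 6.19
Two-sided p-value ≈ 0.040
Since p ≈ 0.040 > α = 0.02, fail to reject H0; the evidence is not statistically significant.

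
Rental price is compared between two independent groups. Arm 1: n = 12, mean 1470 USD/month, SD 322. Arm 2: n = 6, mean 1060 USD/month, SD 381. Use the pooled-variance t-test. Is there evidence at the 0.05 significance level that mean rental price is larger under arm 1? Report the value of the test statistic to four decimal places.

2.4009

Let group 1 = arm 1, group 2 = arm 2. H0: μ_1 = μ_2; H1: μ_1 > μ_2 (two-sample pooled-variance t-test, right-tailed).
s_p² = [(12−1)·322² + (6−1)·381²]/(12+6−2) = 116646
t = (1470 − 1060)/√[116646·(1/12 + 1/6)] = 2.4009
df = n₁ + n₂ − 2 = 16
p-value = P(T ≥ 2.4009) ≈ 0.0144
Since p ≈ 0.0144 < α = 0.05, reject H0; the evidence is statistically significant.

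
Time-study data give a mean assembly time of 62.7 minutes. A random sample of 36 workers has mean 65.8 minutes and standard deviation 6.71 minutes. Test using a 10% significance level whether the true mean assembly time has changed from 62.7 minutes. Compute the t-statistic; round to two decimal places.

2.77

H0: μ = 62.7; H1: μ ≠ 62.7 (one-sample t-test, two-sided).
t = (x̄ − μ₀)/(s/√n) = (65.8 − 62.7)/(6.71/√36) = 2.77
df = n − 1 = 35
Two-sided p-value ≈ 0.009
Since p ≈ 0.009 < α = 0.1, reject H0; the evidence is statistically significant.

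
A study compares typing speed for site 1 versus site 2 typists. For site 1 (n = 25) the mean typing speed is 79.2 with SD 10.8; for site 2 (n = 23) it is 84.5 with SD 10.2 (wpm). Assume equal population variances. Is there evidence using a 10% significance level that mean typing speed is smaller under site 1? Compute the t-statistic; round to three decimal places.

Let group 1 = site 1, group 2 = site 2. H0: μ_1 = μ_2; H1: μ_1 < μ_2 (two-sample pooled-variance t-test, left-tailed).
s_p² = [(25−1)·10.8² + (23−1)·10.2²]/(25+23−2) = 110.614
t = (79.2 − 84.5)/√[110.614·(1/25 + 1/23)] = -1.744
df = n₁ + n₂ − 2 = 46
p-value = P(T ≤ -1.744) ≈ 0.0439
Since p ≈ 0.0439 < α = 0.1, reject H0; the data support H1.

-1.744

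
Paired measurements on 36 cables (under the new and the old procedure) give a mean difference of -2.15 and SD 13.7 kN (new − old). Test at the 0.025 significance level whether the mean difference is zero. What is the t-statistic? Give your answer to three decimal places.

H0: μ_d = 0; H1: μ_d ≠ 0 (paired t-test on the differences, two-sided).
t = d̄/(s_d/√n) = -2.15/(13.7/√36) = -0.942
df = n − 1 = 35
Two-sided p-value ≈ 0.3528
Since p ≈ 0.3528 > α = 0.025, fail to reject H0; the data do not provide sufficient evidence against H0.

-0.942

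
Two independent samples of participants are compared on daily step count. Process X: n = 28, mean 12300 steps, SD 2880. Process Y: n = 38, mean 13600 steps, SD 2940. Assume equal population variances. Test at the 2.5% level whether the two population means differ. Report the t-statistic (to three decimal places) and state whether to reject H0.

Let group 1 = process X, group 2 = process Y. H0: μ_1 = μ_2; H1: μ_1 ≠ μ_2 (two-sample pooled-variance t-test, two-sided).
s_p² = [(28−1)·2880² + (38−1)·2940²]/(28+38−2) = 8496280
t = (12300 − 13600)/√[8496280·(1/28 + 1/38)] = -1.791
df = n₁ + n₂ − 2 = 64
Two-sided p-value ≈ 0.0781
Since p ≈ 0.0781 > α = 0.025, fail to reject H0; the evidence is not statistically significant.

t = -1.791; fail to reject H0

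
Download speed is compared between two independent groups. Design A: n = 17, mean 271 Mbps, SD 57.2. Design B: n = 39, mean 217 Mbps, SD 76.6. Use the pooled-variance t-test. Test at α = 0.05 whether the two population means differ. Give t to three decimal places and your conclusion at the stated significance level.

Let group 1 = design A, group 2 = design B. H0: μ_1 = μ_2; H1: μ_1 ≠ μ_2 (two-sample pooled-variance t-test, two-sided).
s_p² = [(17−1)·57.2² + (39−1)·76.6²]/(17+39−2) = 5098.46
t = (271 − 217)/√[5098.46·(1/17 + 1/39)] = 2.602
df = n₁ + n₂ − 2 = 54
Two-sided p-value ≈ 0.012
Since p ≈ 0.012 < α = 0.05, reject H0; the evidence is statistically significant.

t = 2.602; reject H0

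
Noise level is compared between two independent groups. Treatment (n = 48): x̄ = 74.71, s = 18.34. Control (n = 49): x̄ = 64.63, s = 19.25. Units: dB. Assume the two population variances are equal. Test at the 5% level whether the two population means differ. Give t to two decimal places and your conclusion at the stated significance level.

t = 2.64; reject H0

Let group 1 = treatment, group 2 = control. H0: μ_1 = μ_2; H1: μ_1 ≠ μ_2 (two-sample pooled-variance t-test, two-sided).
s_p² = [(48−1)·18.34² + (49−1)·19.25²]/(48+49−2) = 353.639
t = (74.71 − 64.63)/√[353.639·(1/48 + 1/49)] = 2.64
df = n₁ + n₂ − 2 = 95
Two-sided p-value ≈ 0.010
Since p ≈ 0.010 < α = 0.05, reject H0; the data support H1.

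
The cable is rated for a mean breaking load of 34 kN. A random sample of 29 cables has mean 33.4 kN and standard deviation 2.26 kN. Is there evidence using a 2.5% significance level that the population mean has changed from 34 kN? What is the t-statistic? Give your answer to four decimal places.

H0: μ = 34; H1: μ ≠ 34 (one-sample t-test, two-sided).
t = (x̄ − μ₀)/(s/√n) = (33.4 − 34)/(2.26/√29) = -1.4297
df = n − 1 = 28
Two-sided p-value ≈ 0.164
Since p ≈ 0.164 > α = 0.025, fail to reject H0; the data do not provide sufficient evidence against H0.

-1.4297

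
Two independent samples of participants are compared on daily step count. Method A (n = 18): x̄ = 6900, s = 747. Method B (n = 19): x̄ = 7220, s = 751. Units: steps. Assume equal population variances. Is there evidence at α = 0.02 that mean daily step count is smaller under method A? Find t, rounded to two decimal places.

Let group 1 = method A, group 2 = method B. H0: μ_1 = μ_2; H1: μ_1 < μ_2 (two-sample pooled-variance t-test, left-tailed).
s_p² = [(18−1)·747² + (19−1)·751²]/(18+19−2) = 561091
t = (6900 − 7220)/√[561091·(1/18 + 1/19)] = -1.30
df = n₁ + n₂ − 2 = 35
p-value = P(T ≤ -1.30) ≈ 0.101
Since p ≈ 0.101 > α = 0.02, fail to reject H0; the data do not provide sufficient evidence against H0.

-1.30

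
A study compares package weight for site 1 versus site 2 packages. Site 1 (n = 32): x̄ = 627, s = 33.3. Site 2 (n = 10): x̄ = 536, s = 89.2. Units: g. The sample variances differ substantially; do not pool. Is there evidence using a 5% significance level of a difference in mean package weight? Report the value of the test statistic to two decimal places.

3.16

Let group 1 = site 1, group 2 = site 2. H0: μ_1 = μ_2; H1: μ_1 ≠ μ_2 (Welch's two-sample t-test, two-sided).
t = (x̄_1 − x̄_2)/√(s_1²/n_1 + s_2²/n_2) = (627 − 536)/√(33.3²/32 + 89.2²/10) = 3.16
Welch–Satterthwaite df ≈ 9.80
Two-sided p-value ≈ 0.010
Since p ≈ 0.010 < α = 0.05, reject H0; the evidence is statistically significant.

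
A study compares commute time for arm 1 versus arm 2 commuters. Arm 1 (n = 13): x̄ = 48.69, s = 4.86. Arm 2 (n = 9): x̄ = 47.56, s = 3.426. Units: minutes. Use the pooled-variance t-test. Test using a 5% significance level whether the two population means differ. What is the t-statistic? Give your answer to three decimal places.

0.600

Let group 1 = arm 1, group 2 = arm 2. H0: μ_1 = μ_2; H1: μ_1 ≠ μ_2 (two-sample pooled-variance t-test, two-sided).
s_p² = [(13−1)·4.86² + (9−1)·3.426²]/(13+9−2) = 18.8668
t = (48.69 − 47.56)/√[18.8668·(1/13 + 1/9)] = 0.600
df = n₁ + n₂ − 2 = 20
Two-sided p-value ≈ 0.555
Since p ≈ 0.555 > α = 0.05, fail to reject H0; the evidence is not statistically significant.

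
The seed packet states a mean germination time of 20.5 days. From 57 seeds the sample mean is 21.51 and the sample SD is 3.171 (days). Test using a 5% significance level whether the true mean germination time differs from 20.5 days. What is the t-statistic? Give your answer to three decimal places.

2.405

H0: μ = 20.5; H1: μ ≠ 20.5 (one-sample t-test, two-sided).
t = (x̄ − μ₀)/(s/√n) = (21.51 − 20.5)/(3.171/√57) = 2.405
df = n − 1 = 56
Two-sided p-value ≈ 0.0195
Since p ≈ 0.0195 < α = 0.05, reject H0; the evidence is statistically significant.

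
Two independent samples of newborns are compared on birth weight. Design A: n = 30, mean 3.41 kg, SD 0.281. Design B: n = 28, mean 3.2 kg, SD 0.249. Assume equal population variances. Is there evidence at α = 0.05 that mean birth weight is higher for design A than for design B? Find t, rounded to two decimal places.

3.00

Let group 1 = design A, group 2 = design B. H0: μ_1 = μ_2; H1: μ_1 > μ_2 (two-sample pooled-variance t-test, right-tailed).
s_p² = [(30−1)·0.281² + (28−1)·0.249²]/(30+28−2) = 0.0707839
t = (3.41 − 3.2)/√[0.0707839·(1/30 + 1/28)] = 3.00
df = n₁ + n₂ − 2 = 56
p-value = P(T ≥ 3.00) ≈ 0.0020
Since p ≈ 0.0020 < α = 0.05, reject H0; the evidence is statistically significant.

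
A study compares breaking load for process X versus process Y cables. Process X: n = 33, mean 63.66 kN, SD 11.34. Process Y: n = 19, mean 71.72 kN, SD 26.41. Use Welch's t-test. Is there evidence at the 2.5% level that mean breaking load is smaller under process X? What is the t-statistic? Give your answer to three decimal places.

-1.265

Let group 1 = process X, group 2 = process Y. H0: μ_1 = μ_2; H1: μ_1 < μ_2 (Welch's two-sample t-test, left-tailed).
t = (x̄_1 − x̄_2)/√(s_1²/n_1 + s_2²/n_2) = (63.66 − 71.72)/√(11.34²/33 + 26.41²/19) = -1.265
Welch–Satterthwaite df ≈ 21.89
p-value = P(T ≤ -1.265) ≈ 0.110
Since p ≈ 0.110 > α = 0.025, fail to reject H0; the evidence is not statistically significant.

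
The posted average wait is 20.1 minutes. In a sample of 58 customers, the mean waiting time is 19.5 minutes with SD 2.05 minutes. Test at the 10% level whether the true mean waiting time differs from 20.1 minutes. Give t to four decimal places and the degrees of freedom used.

H0: μ = 20.1; H1: μ ≠ 20.1 (one-sample t-test, two-sided).
t = (x̄ − μ₀)/(s/√n) = (19.5 − 20.1)/(2.05/√58) = -2.2290
df = n − 1 = 57
Two-sided p-value ≈ 0.030
Since p ≈ 0.030 < α = 0.1, reject H0; the evidence is statistically significant.

t = -2.2290, df = 57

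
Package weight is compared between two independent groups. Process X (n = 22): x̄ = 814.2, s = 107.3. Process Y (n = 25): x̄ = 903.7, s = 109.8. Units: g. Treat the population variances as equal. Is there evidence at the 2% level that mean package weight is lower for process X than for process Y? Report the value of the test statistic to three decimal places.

Let group 1 = process X, group 2 = process Y. H0: μ_1 = μ_2; H1: μ_1 < μ_2 (two-sample pooled-variance t-test, left-tailed).
s_p² = [(22−1)·107.3² + (25−1)·109.8²]/(22+25−2) = 11802.8
t = (814.2 − 903.7)/√[11802.8·(1/22 + 1/25)] = -2.818
df = n₁ + n₂ − 2 = 45
p-value = P(T ≤ -2.818) ≈ 0.004
Since p ≈ 0.004 < α = 0.02, reject H0; the evidence is statistically significant.

-2.818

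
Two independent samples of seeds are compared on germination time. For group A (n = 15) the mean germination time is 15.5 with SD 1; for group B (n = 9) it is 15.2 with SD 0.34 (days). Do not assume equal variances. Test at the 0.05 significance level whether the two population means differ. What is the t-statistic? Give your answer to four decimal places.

1.0639

Let group 1 = group A, group 2 = group B. H0: μ_1 = μ_2; H1: μ_1 ≠ μ_2 (Welch's two-sample t-test, two-sided).
t = (x̄_1 − x̄_2)/√(s_1²/n_1 + s_2²/n_2) = (15.5 − 15.2)/√(1²/15 + 0.34²/9) = 1.0639
Welch–Satterthwaite df ≈ 18.70
Two-sided p-value ≈ 0.301
Since p ≈ 0.301 > α = 0.05, fail to reject H0; the evidence is not statistically significant.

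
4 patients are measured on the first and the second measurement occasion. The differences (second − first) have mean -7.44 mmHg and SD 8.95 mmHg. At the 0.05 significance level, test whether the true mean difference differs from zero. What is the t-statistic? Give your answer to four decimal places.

-1.6626

H0: μ_d = 0; H1: μ_d ≠ 0 (paired t-test on the differences, two-sided).
t = d̄/(s_d/√n) = -7.44/(8.95/√4) = -1.6626
df = n − 1 = 3
Two-sided p-value ≈ 0.195
Since p ≈ 0.195 > α = 0.05, fail to reject H0; the evidence is not statistically significant.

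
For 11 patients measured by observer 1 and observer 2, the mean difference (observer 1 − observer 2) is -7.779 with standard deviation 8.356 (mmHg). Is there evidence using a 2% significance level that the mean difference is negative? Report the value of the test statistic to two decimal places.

H0: μ_d = 0; H1: μ_d < 0 (paired t-test on the differences, left-tailed).
t = d̄/(s_d/√n) = -7.779/(8.356/√11) = -3.09
df = n − 1 = 10
p-value = P(T ≤ -3.09) ≈ 0.0057
Since p ≈ 0.0057 < α = 0.02, reject H0; the evidence is statistically significant.

-3.09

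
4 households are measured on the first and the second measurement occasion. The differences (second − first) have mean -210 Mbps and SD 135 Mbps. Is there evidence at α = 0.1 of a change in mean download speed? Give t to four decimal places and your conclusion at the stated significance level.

H0: μ_d = 0; H1: μ_d ≠ 0 (paired t-test on the differences, two-sided).
t = d̄/(s_d/√n) = -210/(135/√4) = -3.1111
df = n − 1 = 3
Two-sided p-value ≈ 0.053
Since p ≈ 0.053 < α = 0.1, reject H0; the data support H1.

t = -3.1111; reject H0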